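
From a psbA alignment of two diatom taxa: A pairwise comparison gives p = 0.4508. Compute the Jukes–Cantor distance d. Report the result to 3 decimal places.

0.689

d = −(3/4) ln(1 − 4p/3) = −0.75 ln(1 − 0.601067) = −0.75 ln(0.398933)
  = −0.75 × (-0.918962) = 0.689222 substitutions/site.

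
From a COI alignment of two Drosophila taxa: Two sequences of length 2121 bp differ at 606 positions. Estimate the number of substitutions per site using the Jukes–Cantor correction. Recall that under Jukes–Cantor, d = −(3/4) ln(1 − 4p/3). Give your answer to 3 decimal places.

0.360

p = 606/2121 ≈ 0.285714.
d = −(3/4) ln(1 − 4p/3) = −0.75 ln(1 − 0.380952) = −0.75 ln(0.619048)
  = −0.75 × (-0.479572) = 0.359679 substitutions/site.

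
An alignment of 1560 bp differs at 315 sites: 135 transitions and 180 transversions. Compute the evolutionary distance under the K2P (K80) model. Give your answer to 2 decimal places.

0.24

P = 135/1560 ≈ 0.086538 and Q = 180/1560 ≈ 0.115385.
Under the Kimura two-parameter model, d = −½ ln(1 − 2P − Q) − ¼ ln(1 − 2Q).
1 − 2P − Q = 0.711539, giving −½ ln(0.711539) = 0.170163.
1 − 2Q = 0.76923, giving −¼ ln(0.76923) = 0.065591.
d = 0.170163 + 0.065591 = 0.235754.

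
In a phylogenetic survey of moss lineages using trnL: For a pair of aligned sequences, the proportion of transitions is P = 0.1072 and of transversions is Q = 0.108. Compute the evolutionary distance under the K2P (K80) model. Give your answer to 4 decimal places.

0.2554

Under the Kimura two-parameter model, d = −½ ln(1 − 2P − Q) − ¼ ln(1 − 2Q).
1 − 2P − Q = 0.6776, giving −½ ln(0.6776) = 0.194599.
1 − 2Q = 0.784, giving −¼ ln(0.784) = 0.060837.
d = 0.194599 + 0.060837 = 0.255436.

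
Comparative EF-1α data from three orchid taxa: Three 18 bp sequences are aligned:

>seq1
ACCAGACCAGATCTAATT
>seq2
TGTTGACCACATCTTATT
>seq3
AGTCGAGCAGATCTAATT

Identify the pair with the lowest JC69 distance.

seq1 and seq3

seq1–seq2: 6/18 differ, p = 0.333, d = 0.441.
seq1–seq3: 4/18 differ, p = 0.222, d = 0.264.
seq2–seq3: 5/18 differ, p = 0.278, d = 0.347.
The smallest distance is between seq1 and seq3.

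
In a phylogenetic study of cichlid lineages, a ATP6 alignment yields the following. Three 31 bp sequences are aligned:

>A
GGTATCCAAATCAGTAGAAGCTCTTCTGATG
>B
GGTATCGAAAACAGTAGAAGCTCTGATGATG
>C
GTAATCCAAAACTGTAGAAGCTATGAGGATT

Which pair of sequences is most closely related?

A–B: 4/31 differ, p = 0.129, d = 0.142.
A–C: 9/31 differ, p = 0.290, d = 0.367.
B–C: 7/31 differ, p = 0.226, d = 0.269.
The smallest distance is between A and B.

A and B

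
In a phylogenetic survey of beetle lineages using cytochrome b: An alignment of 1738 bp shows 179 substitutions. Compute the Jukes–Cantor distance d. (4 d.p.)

p = 179/1738 ≈ 0.102992.
d = −(3/4) ln(1 − 4p/3) = −0.75 ln(1 − 0.137323) = −0.75 ln(0.862677)
  = −0.75 × (-0.147715) = 0.110786 substitutions/site.

0.1108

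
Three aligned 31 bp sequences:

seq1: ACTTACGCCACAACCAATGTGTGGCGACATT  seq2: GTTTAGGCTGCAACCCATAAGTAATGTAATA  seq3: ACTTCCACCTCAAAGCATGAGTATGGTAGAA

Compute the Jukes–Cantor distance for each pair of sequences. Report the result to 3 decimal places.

seq1–seq2: 14/31 sites differ → p ≈ 0.451613, d = −0.75 ln(1 − 0.602151) = 0.691262 ≈ 0.691.
seq1–seq3: 15/31 sites differ → p ≈ 0.483871, d = −0.75 ln(1 − 0.645161) = 0.777068 ≈ 0.777.
seq2–seq3: 14/31 sites differ → p ≈ 0.451613, d = −0.75 ln(1 − 0.602151) = 0.691262 ≈ 0.691.

d(seq1,seq2) = 0.691, d(seq1,seq3) = 0.777, d(seq2,seq3) = 0.691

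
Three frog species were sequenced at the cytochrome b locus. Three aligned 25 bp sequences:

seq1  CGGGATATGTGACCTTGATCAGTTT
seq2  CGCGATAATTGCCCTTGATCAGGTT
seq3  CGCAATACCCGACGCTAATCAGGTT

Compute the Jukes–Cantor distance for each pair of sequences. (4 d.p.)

d(seq1,seq2) = 0.2326, d(seq1,seq3) = 0.4904, d(seq2,seq3) = 0.4172

seq1–seq2: 5/25 sites differ → p = 0.2, d = −0.75 ln(1 − 0.266667) = 0.232617 ≈ 0.2326.
seq1–seq3: 9/25 sites differ → p = 0.36, d = −0.75 ln(1 − 0.48) = 0.490445 ≈ 0.4904.
seq2–seq3: 8/25 sites differ → p = 0.32, d = −0.75 ln(1 − 0.426667) = 0.417216 ≈ 0.4172.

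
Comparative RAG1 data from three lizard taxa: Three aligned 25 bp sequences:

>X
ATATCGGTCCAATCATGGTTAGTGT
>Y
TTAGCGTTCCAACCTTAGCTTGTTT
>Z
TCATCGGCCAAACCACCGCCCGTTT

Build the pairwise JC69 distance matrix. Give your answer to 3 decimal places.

X–Y: 9/25 sites differ → p = 0.36, d = −0.75 ln(1 − 0.48) = 0.490445 ≈ 0.490.
X–Z: 11/25 sites differ → p = 0.44, d = −0.75 ln(1 − 0.586667) = 0.662626 ≈ 0.663.
Y–Z: 10/25 sites differ → p = 0.4, d = −0.75 ln(1 − 0.533333) = 0.571605 ≈ 0.572.

d(X,Y) = 0.490, d(X,Z) = 0.663, d(Y,Z) = 0.572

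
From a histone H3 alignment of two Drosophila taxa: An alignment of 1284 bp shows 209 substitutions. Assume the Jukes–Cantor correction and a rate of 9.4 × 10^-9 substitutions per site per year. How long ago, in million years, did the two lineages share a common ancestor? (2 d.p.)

9.76

p = 209/1284 ≈ 0.162773.
d = −(3/4) ln(1 − 4p/3) = −0.75 ln(1 − 0.217031) = −0.75 ln(0.782969)
  = −0.75 × (-0.244662) = 0.183497 substitutions/site.
Under a molecular clock d = 2μt, so t = d/(2μ) = 0.183497 / (2 × 9.4 × 10^-9) = 9.76 million years.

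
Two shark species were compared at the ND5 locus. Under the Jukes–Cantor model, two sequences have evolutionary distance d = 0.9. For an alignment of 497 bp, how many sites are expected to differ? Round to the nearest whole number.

260

Invert JC69: p = (3/4)(1 − e^(−4d/3)) = 0.75 × (1 − e^(-1.2)) = 0.75 × (1 − 0.301194) = 0.524105.
Expected differing sites = pL ≈ 0.524105 × 497 = 260.480185 ≈ 260.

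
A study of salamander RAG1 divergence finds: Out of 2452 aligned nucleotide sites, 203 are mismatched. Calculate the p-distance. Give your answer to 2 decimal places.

p = 203/2452 = 0.082789… ≈ 0.08 (to 2 d.p.).

0.08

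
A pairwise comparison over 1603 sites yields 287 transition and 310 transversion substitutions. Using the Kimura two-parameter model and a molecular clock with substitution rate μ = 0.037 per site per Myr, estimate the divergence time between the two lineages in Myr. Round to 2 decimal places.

7.07

P = 287/1603 ≈ 0.179039 and Q = 310/1603 ≈ 0.193387.
Under the Kimura two-parameter model, d = −½ ln(1 − 2P − Q) − ¼ ln(1 − 2Q).
1 − 2P − Q = 0.448535, giving −½ ln(0.448535) = 0.400884.
1 − 2Q = 0.613226, giving −¼ ln(0.613226) = 0.122255.
d = 0.400884 + 0.122255 = 0.523139.
Under a molecular clock d = 2μt, so t = d/(2μ) = 0.523139 / (2 × 0.037) = 7.07 Myr.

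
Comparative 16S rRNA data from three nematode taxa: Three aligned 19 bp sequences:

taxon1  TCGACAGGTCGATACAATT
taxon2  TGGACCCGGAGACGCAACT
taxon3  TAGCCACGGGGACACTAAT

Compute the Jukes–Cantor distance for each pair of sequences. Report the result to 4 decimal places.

d(taxon1,taxon2) = 0.6181, d(taxon1,taxon3) = 0.6181, d(taxon2,taxon3) = 0.5068

taxon1–taxon2: 8/19 sites differ → p ≈ 0.421053, d = −0.75 ln(1 − 0.561404) = 0.618132 ≈ 0.6181.
taxon1–taxon3: 8/19 sites differ → p ≈ 0.421053, d = −0.75 ln(1 − 0.561404) = 0.618132 ≈ 0.6181.
taxon2–taxon3: 7/19 sites differ → p ≈ 0.368421, d = −0.75 ln(1 − 0.491228) = 0.506816 ≈ 0.5068.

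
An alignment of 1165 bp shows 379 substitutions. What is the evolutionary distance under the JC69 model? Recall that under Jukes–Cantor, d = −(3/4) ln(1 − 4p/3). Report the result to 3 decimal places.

0.427

p = 379/1165 ≈ 0.325322.
d = −(3/4) ln(1 − 4p/3) = −0.75 ln(1 − 0.433763) = −0.75 ln(0.566237)
  = −0.75 × (-0.568743) = 0.426557 substitutions/site.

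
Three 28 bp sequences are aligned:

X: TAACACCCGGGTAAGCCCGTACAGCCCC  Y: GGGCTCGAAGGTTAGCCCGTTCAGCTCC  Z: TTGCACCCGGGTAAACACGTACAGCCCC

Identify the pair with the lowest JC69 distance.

X and Z

X–Y: 10/28 differ, p = 0.357, d = 0.485.
X–Z: 4/28 differ, p = 0.143, d = 0.158.
Y–Z: 11/28 differ, p = 0.393, d = 0.556.
The smallest distance is between X and Z.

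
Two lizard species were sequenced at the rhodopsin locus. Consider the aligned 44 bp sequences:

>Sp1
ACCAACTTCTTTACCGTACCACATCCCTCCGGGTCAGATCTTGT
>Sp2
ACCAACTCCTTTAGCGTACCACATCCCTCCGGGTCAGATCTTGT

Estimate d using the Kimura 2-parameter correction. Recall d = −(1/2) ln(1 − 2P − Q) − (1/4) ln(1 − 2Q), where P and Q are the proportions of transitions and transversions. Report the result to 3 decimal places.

0.047

Of 44 sites, 1 differences are transitions and 1 are transversions, so P = 1/44 ≈ 0.022727 and Q = 1/44 ≈ 0.022727.
Under the Kimura two-parameter model, d = −½ ln(1 − 2P − Q) − ¼ ln(1 − 2Q).
1 − 2P − Q = 0.931819, giving −½ ln(0.931819) = 0.035308.
1 − 2Q = 0.954546, giving −¼ ln(0.954546) = 0.011630.
d = 0.035308 + 0.011630 = 0.046938.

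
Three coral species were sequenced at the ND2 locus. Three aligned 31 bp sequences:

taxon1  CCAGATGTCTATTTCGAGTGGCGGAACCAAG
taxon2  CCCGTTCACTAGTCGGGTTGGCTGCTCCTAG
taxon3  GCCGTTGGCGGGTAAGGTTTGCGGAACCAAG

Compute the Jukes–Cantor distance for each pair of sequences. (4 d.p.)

d(taxon1,taxon2) = 0.6143, d(taxon1,taxon3) = 0.5445, d(taxon2,taxon3) = 0.5445

taxon1–taxon2: 13/31 sites differ → p ≈ 0.419355, d = −0.75 ln(1 − 0.55914) = 0.614271 ≈ 0.6143.
taxon1–taxon3: 12/31 sites differ → p ≈ 0.387097, d = −0.75 ln(1 − 0.516129) = 0.544453 ≈ 0.5445.
taxon2–taxon3: 12/31 sites differ → p ≈ 0.387097, d = −0.75 ln(1 − 0.516129) = 0.544453 ≈ 0.5445.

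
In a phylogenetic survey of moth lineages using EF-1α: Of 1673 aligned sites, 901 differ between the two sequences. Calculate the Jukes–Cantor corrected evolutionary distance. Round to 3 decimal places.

0.950

p = 901/1673 ≈ 0.538553.
d = −(3/4) ln(1 − 4p/3) = −0.75 ln(1 − 0.718071) = −0.75 ln(0.281929)
  = −0.75 × (-1.266100) = 0.949575 substitutions/site.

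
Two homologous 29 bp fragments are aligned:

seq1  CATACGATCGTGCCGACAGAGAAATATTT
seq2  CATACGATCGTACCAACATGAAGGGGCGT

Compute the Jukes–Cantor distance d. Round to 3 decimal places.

0.529

The sequences differ at 11 of 29 sites, so p = 11/29 ≈ 0.37931.
d = −(3/4) ln(1 − 4p/3) = −0.75 ln(1 − 0.505747) = −0.75 ln(0.494253)
  = −0.75 × (-0.704708) = 0.528531 substitutions/site.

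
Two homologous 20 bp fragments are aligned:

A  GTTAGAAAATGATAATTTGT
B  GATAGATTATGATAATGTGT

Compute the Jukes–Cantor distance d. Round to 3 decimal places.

The sequences differ at 4 of 20 sites (2, 7, 8, 17), so p = 4/20 = 0.2.
d = −(3/4) ln(1 − 4p/3) = −0.75 ln(1 − 0.266667) = −0.75 ln(0.733333)
  = −0.75 × (-0.310155) = 0.232616 substitutions/site.

0.233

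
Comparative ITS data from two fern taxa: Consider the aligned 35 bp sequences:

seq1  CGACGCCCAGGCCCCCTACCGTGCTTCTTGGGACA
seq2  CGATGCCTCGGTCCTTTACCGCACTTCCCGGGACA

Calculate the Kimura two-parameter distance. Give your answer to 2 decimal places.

0.41

Of 35 sites, 9 differences are transitions and 1 are transversions, so P = 9/35 ≈ 0.257143 and Q = 1/35 ≈ 0.028571.
Under the Kimura two-parameter model, d = −½ ln(1 − 2P − Q) − ¼ ln(1 − 2Q).
1 − 2P − Q = 0.457143, giving −½ ln(0.457143) = 0.391380.
1 − 2Q = 0.942858, giving −¼ ln(0.942858) = 0.014710.
d = 0.391380 + 0.014710 = 0.406090.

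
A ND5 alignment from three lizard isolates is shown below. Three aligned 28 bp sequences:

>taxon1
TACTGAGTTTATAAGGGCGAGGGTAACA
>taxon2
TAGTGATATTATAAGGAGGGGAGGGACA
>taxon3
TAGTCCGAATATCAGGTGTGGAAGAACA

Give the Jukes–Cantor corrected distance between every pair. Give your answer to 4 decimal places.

taxon1–taxon2: 9/28 sites differ → p ≈ 0.321429, d = −0.75 ln(1 − 0.428572) = 0.419713 ≈ 0.4197.
taxon1–taxon3: 13/28 sites differ → p ≈ 0.464286, d = −0.75 ln(1 − 0.619048) = 0.723811 ≈ 0.7238.
taxon2–taxon3: 9/28 sites differ → p ≈ 0.321429, d = −0.75 ln(1 − 0.428572) = 0.419713 ≈ 0.4197.

d(taxon1,taxon2) = 0.4197, d(taxon1,taxon3) = 0.7238, d(taxon2,taxon3) = 0.4197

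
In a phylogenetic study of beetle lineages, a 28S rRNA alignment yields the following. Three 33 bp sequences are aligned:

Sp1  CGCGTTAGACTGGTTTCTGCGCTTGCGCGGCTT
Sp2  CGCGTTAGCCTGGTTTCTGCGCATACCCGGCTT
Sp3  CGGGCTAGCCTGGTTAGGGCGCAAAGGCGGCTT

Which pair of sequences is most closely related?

Sp1–Sp2: 4/33 differ, p = 0.121, d = 0.132.
Sp1–Sp3: 10/33 differ, p = 0.303, d = 0.388.
Sp2–Sp3: 8/33 differ, p = 0.242, d = 0.293.
The smallest distance is between Sp1 and Sp2.

Sp1 and Sp2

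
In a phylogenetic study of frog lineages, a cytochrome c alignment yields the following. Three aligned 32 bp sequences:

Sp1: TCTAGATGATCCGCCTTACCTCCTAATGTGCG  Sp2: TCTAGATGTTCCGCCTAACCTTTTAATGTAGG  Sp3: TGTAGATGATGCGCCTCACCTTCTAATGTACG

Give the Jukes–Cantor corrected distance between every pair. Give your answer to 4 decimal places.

Sp1–Sp2: 6/32 sites differ → p = 0.1875, d = −0.75 ln(1 − 0.25) = 0.215762 ≈ 0.2158.
Sp1–Sp3: 5/32 sites differ → p = 0.15625, d = −0.75 ln(1 − 0.208333) = 0.175211 ≈ 0.1752.
Sp2–Sp3: 6/32 sites differ → p = 0.1875, d = −0.75 ln(1 − 0.25) = 0.215762 ≈ 0.2158.

d(Sp1,Sp2) = 0.2158, d(Sp1,Sp3) = 0.1752, d(Sp2,Sp3) = 0.2158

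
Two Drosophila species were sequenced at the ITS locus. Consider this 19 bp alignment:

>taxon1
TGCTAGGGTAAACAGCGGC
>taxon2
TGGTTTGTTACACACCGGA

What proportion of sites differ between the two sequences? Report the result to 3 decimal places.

The sequences differ at 7 of 19 positions (sites 3, 5, 6, 8, 11, 15, 19).
p = 7/19 = 0.368421… ≈ 0.368 (to 3 d.p.).

0.368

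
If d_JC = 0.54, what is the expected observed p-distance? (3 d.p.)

0.385

p = (3/4)(1 − e^(−4d/3)) = 0.75 × (1 − e^(-0.72)) = 0.75 × (1 − 0.486752) = 0.384936.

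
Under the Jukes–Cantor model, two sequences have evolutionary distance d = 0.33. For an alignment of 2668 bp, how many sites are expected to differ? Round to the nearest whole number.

712

Invert JC69: p = (3/4)(1 − e^(−4d/3)) = 0.75 × (1 − e^(-0.44)) = 0.75 × (1 − 0.644036) = 0.266973.
Expected differing sites = pL ≈ 0.266973 × 2668 = 712.283964 ≈ 712.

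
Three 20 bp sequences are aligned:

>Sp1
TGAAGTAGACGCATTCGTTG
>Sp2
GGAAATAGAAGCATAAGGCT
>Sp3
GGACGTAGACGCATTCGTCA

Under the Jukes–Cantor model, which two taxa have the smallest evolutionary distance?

Sp1–Sp2: 8/20 differ, p = 0.400, d = 0.572.
Sp1–Sp3: 4/20 differ, p = 0.200, d = 0.233.
Sp2–Sp3: 7/20 differ, p = 0.350, d = 0.471.
The smallest distance is between Sp1 and Sp3.

Sp1 and Sp3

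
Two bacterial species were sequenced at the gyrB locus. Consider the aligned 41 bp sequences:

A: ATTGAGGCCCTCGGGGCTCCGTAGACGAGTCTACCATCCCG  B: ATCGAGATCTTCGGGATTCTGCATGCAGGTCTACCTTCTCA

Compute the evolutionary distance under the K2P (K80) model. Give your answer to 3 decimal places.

0.600

Of 41 sites, 13 differences are transitions and 2 are transversions, so P = 13/41 ≈ 0.317073 and Q = 2/41 ≈ 0.04878.
Under the Kimura two-parameter model, d = −½ ln(1 − 2P − Q) − ¼ ln(1 − 2Q).
1 − 2P − Q = 0.317074, giving −½ ln(0.317074) = 0.574310.
1 − 2Q = 0.90244, giving −¼ ln(0.90244) = 0.025663.
d = 0.574310 + 0.025663 = 0.599973.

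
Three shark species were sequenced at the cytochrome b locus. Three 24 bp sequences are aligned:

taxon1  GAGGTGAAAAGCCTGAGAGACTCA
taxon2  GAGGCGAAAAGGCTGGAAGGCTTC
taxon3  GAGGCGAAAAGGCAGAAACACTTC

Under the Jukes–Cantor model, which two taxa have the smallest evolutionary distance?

taxon2 and taxon3

taxon1–taxon2: 7/24 differ, p = 0.292, d = 0.369.
taxon1–taxon3: 7/24 differ, p = 0.292, d = 0.369.
taxon2–taxon3: 4/24 differ, p = 0.167, d = 0.188.
The smallest distance is between taxon2 and taxon3.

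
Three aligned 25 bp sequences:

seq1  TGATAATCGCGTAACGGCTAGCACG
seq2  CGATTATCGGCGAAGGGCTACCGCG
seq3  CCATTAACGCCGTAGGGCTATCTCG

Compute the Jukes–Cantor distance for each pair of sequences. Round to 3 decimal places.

seq1–seq2: 8/25 sites differ → p = 0.32, d = −0.75 ln(1 − 0.426667) = 0.417216 ≈ 0.417.
seq1–seq3: 10/25 sites differ → p = 0.4, d = −0.75 ln(1 − 0.533333) = 0.571605 ≈ 0.572.
seq2–seq3: 6/25 sites differ → p = 0.24, d = −0.75 ln(1 − 0.32) = 0.289247 ≈ 0.289.

d(seq1,seq2) = 0.417, d(seq1,seq3) = 0.572, d(seq2,seq3) = 0.289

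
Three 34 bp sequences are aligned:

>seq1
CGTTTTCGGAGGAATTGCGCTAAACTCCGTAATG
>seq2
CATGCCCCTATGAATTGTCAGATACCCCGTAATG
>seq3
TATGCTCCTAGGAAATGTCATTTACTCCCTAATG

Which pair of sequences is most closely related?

seq1–seq2: 13/34 differ, p = 0.382, d = 0.535.
seq1–seq3: 13/34 differ, p = 0.382, d = 0.535.
seq2–seq3: 8/34 differ, p = 0.235, d = 0.282.
The smallest distance is between seq2 and seq3.

seq2 and seq3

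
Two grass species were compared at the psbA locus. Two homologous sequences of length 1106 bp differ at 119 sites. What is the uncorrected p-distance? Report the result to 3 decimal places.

0.108

p = 119/1106 = 0.107594… ≈ 0.108 (to 3 d.p.).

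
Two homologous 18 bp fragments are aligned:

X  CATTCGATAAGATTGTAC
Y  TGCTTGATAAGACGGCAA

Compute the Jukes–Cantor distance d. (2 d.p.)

0.67

The sequences differ at 8 of 18 sites (1, 2, 3, 5, 13, 14, 16, 18), so p = 8/18 ≈ 0.444444.
d = −(3/4) ln(1 − 4p/3) = −0.75 ln(1 − 0.592592) = −0.75 ln(0.407408)
  = −0.75 × (-0.897940) = 0.673455 substitutions/site.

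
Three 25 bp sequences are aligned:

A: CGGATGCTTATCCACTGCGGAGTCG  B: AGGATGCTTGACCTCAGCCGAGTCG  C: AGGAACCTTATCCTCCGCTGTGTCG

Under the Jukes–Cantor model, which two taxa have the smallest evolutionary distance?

A and B

A–B: 6/25 differ, p = 0.240, d = 0.289.
A–C: 7/25 differ, p = 0.280, d = 0.351.
B–C: 7/25 differ, p = 0.280, d = 0.351.
The smallest distance is between A and B.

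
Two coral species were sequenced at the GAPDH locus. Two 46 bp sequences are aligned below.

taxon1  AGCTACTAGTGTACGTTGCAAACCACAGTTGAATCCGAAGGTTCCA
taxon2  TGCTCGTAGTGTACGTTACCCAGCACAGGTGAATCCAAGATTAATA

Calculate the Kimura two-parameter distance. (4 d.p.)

0.4279

Of 46 sites, 5 differences are transitions and 10 are transversions, so P = 5/46 ≈ 0.108696 and Q = 10/46 ≈ 0.217391.
Under the Kimura two-parameter model, d = −½ ln(1 − 2P − Q) − ¼ ln(1 − 2Q).
1 − 2P − Q = 0.565217, giving −½ ln(0.565217) = 0.285273.
1 − 2Q = 0.565218, giving −¼ ln(0.565218) = 0.142636.
d = 0.285273 + 0.142636 = 0.427909.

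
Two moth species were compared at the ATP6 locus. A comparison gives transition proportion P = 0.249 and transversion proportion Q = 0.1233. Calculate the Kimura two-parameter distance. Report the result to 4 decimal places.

0.5563

Under the Kimura two-parameter model, d = −½ ln(1 − 2P − Q) − ¼ ln(1 − 2Q).
1 − 2P − Q = 0.3787, giving −½ ln(0.3787) = 0.485505.
1 − 2Q = 0.7534, giving −¼ ln(0.7534) = 0.070790.
d = 0.485505 + 0.070790 = 0.556295.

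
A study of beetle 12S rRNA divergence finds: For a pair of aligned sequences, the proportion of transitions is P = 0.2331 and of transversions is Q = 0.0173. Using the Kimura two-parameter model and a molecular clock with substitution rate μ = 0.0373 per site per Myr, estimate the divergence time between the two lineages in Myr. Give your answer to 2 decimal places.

Under the Kimura two-parameter model, d = −½ ln(1 − 2P − Q) − ¼ ln(1 − 2Q).
1 − 2P − Q = 0.5165, giving −½ ln(0.5165) = 0.330340.
1 − 2Q = 0.9654, giving −¼ ln(0.9654) = 0.008803.
d = 0.330340 + 0.008803 = 0.339143.
Under a molecular clock d = 2μt, so t = d/(2μ) = 0.339143 / (2 × 0.0373) = 4.55 Myr.

4.55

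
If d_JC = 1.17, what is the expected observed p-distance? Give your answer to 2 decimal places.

0.59

p = (3/4)(1 − e^(−4d/3)) = 0.75 × (1 − e^(-1.56)) = 0.75 × (1 − 0.210136) = 0.592398.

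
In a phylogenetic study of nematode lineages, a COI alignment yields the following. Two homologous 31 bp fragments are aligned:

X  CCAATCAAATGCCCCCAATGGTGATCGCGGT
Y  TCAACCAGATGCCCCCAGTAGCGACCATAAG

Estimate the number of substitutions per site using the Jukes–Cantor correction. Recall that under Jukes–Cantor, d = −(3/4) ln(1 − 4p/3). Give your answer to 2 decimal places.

0.54

The sequences differ at 12 of 31 sites, so p = 12/31 ≈ 0.387097.
d = −(3/4) ln(1 − 4p/3) = −0.75 ln(1 − 0.516129) = −0.75 ln(0.483871)
  = −0.75 × (-0.725937) = 0.544453 substitutions/site.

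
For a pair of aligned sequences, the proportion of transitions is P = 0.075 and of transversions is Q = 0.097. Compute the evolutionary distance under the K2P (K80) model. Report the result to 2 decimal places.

Under the Kimura two-parameter model, d = −½ ln(1 − 2P − Q) − ¼ ln(1 − 2Q).
1 − 2P − Q = 0.753, giving −½ ln(0.753) = 0.141845.
1 − 2Q = 0.806, giving −¼ ln(0.806) = 0.053918.
d = 0.141845 + 0.053918 = 0.195763.

0.20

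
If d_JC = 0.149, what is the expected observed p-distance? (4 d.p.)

0.1351

p = (3/4)(1 − e^(−4d/3)) = 0.75 × (1 − e^(-0.198667)) = 0.75 × (1 − 0.819823) = 0.135133.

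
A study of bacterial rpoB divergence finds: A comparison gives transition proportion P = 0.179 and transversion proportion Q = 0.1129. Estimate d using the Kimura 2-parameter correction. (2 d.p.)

0.38

Under the Kimura two-parameter model, d = −½ ln(1 − 2P − Q) − ¼ ln(1 − 2Q).
1 − 2P − Q = 0.5291, giving −½ ln(0.5291) = 0.318289.
1 − 2Q = 0.7742, giving −¼ ln(0.7742) = 0.063981.
d = 0.318289 + 0.063981 = 0.382270.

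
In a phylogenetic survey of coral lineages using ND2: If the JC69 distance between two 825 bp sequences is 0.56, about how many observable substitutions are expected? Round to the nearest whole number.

Invert JC69: p = (3/4)(1 − e^(−4d/3)) = 0.75 × (1 − e^(-0.746667)) = 0.75 × (1 − 0.473944) = 0.394542.
Expected differing sites = pL ≈ 0.394542 × 825 = 325.49715 ≈ 325.

325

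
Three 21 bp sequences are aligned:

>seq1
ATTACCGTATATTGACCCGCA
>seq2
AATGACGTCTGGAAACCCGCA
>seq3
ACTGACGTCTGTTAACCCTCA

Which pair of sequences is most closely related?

seq2 and seq3

seq1–seq2: 8/21 differ, p = 0.381, d = 0.532.
seq1–seq3: 7/21 differ, p = 0.333, d = 0.441.
seq2–seq3: 4/21 differ, p = 0.190, d = 0.220.
The smallest distance is between seq2 and seq3.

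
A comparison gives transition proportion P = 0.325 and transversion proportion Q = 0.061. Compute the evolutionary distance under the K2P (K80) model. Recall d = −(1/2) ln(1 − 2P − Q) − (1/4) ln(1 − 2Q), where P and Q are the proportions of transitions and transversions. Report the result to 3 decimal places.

0.653

Under the Kimura two-parameter model, d = −½ ln(1 − 2P − Q) − ¼ ln(1 − 2Q).
1 − 2P − Q = 0.289, giving −½ ln(0.289) = 0.620664.
1 − 2Q = 0.878, giving −¼ ln(0.878) = 0.032527.
d = 0.620664 + 0.032527 = 0.653191.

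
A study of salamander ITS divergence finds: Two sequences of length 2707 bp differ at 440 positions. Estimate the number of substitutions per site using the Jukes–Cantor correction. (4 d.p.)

p = 440/2707 ≈ 0.162542.
d = −(3/4) ln(1 − 4p/3) = −0.75 ln(1 − 0.216723) = −0.75 ln(0.783277)
  = −0.75 × (-0.244269) = 0.183202 substitutions/site.

0.1832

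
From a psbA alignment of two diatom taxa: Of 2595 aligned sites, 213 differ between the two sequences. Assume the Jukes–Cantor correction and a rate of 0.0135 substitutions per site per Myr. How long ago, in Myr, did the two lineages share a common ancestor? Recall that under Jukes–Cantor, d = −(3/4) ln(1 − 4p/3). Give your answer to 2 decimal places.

p = 213/2595 ≈ 0.082081.
d = −(3/4) ln(1 − 4p/3) = −0.75 ln(1 − 0.109441) = −0.75 ln(0.890559)
  = −0.75 × (-0.115906) = 0.086930 substitutions/site.
Under a molecular clock d = 2μt, so t = d/(2μ) = 0.086930 / (2 × 0.0135) = 3.22 Myr.

3.22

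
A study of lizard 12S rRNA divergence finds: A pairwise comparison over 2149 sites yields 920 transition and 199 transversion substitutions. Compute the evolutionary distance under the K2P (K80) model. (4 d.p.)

P = 920/2149 ≈ 0.428106 and Q = 199/2149 ≈ 0.092601.
Under the Kimura two-parameter model, d = −½ ln(1 − 2P − Q) − ¼ ln(1 − 2Q).
1 − 2P − Q = 0.051187, giving −½ ln(0.051187) = 1.486135.
1 − 2Q = 0.814798, giving −¼ ln(0.814798) = 0.051204.
d = 1.486135 + 0.051204 = 1.537339.

1.5373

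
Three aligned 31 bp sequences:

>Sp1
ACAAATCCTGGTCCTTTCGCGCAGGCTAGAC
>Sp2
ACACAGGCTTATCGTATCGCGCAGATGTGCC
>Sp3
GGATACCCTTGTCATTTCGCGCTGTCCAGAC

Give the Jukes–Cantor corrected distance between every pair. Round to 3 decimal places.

Sp1–Sp2: 12/31 sites differ → p ≈ 0.387097, d = −0.75 ln(1 − 0.516129) = 0.544453 ≈ 0.544.
Sp1–Sp3: 9/31 sites differ → p ≈ 0.290323, d = −0.75 ln(1 − 0.387097) = 0.367161 ≈ 0.367.
Sp2–Sp3: 14/31 sites differ → p ≈ 0.451613, d = −0.75 ln(1 − 0.602151) = 0.691262 ≈ 0.691.

d(Sp1,Sp2) = 0.544, d(Sp1,Sp3) = 0.367, d(Sp2,Sp3) = 0.691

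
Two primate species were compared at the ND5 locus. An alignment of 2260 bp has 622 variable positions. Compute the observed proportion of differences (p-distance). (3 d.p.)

p = 622/2260 = 0.275221… ≈ 0.275 (to 3 d.p.).

0.275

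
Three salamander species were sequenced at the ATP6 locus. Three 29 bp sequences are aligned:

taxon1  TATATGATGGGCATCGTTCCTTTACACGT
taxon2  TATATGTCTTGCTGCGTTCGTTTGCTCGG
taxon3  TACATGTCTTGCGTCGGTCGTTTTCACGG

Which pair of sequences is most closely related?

taxon2 and taxon3

taxon1–taxon2: 10/29 differ, p = 0.345, d = 0.462.
taxon1–taxon3: 10/29 differ, p = 0.345, d = 0.462.
taxon2–taxon3: 6/29 differ, p = 0.207, d = 0.242.
The smallest distance is between taxon2 and taxon3.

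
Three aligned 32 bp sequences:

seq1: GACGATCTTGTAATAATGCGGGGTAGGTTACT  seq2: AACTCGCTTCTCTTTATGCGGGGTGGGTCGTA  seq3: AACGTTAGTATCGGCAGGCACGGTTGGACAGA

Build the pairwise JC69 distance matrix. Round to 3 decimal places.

seq1–seq2: 13/32 sites differ → p = 0.40625, d = −0.75 ln(1 − 0.541667) = 0.585119 ≈ 0.585.
seq1–seq3: 17/32 sites differ → p = 0.53125, d = −0.75 ln(1 − 0.708333) = 0.924107 ≈ 0.924.
seq2–seq3: 16/32 sites differ → p = 0.5, d = −0.75 ln(1 − 0.666667) = 0.823960 ≈ 0.824.

d(seq1,seq2) = 0.585, d(seq1,seq3) = 0.924, d(seq2,seq3) = 0.824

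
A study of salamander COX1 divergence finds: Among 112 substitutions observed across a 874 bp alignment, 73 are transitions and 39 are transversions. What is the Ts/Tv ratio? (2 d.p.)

1.87

R = 73/39 = 1.871794… ≈ 1.87 (to 2 d.p.).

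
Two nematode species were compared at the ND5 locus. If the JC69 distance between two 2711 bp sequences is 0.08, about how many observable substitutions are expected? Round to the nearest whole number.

206

Invert JC69: p = (3/4)(1 − e^(−4d/3)) = 0.75 × (1 − e^(-0.106667)) = 0.75 × (1 − 0.898825) = 0.075881.
Expected differing sites = pL ≈ 0.075881 × 2711 = 205.713391 ≈ 206.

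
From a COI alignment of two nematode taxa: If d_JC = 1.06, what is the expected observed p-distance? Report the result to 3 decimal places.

p = (3/4)(1 − e^(−4d/3)) = 0.75 × (1 − e^(-1.413333)) = 0.75 × (1 − 0.243331) = 0.567502.

0.568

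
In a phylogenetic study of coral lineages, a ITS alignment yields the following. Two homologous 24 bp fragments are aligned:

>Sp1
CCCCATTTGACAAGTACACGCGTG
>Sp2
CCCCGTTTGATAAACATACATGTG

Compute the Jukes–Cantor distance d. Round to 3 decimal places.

The sequences differ at 7 of 24 sites (5, 11, 14, 15, 17, 20, 21), so p = 7/24 ≈ 0.291667.
d = −(3/4) ln(1 − 4p/3) = −0.75 ln(1 − 0.388889) = −0.75 ln(0.611111)
  = −0.75 × (-0.492477) = 0.369358 substitutions/site.

0.369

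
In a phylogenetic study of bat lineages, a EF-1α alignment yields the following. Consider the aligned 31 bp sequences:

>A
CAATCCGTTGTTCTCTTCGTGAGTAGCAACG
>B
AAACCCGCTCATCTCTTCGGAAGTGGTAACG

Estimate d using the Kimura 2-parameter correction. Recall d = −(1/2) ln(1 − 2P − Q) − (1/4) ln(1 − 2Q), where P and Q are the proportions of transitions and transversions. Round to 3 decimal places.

Of 31 sites, 5 differences are transitions and 4 are transversions, so P = 5/31 ≈ 0.16129 and Q = 4/31 ≈ 0.129032.
Under the Kimura two-parameter model, d = −½ ln(1 − 2P − Q) − ¼ ln(1 − 2Q).
1 − 2P − Q = 0.548388, giving −½ ln(0.548388) = 0.300386.
1 − 2Q = 0.741936, giving −¼ ln(0.741936) = 0.074623.
d = 0.300386 + 0.074623 = 0.375009.

0.375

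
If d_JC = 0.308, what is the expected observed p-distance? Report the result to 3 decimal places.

0.253

p = (3/4)(1 − e^(−4d/3)) = 0.75 × (1 − e^(-0.410667)) = 0.75 × (1 − 0.663208) = 0.252594.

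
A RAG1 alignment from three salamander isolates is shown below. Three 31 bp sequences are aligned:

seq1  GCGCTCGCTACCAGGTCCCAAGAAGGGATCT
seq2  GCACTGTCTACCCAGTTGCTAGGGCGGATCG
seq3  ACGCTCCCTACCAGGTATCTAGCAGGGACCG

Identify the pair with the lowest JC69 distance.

seq1 and seq3

seq1–seq2: 12/31 differ, p = 0.387, d = 0.544.
seq1–seq3: 8/31 differ, p = 0.258, d = 0.316.
seq2–seq3: 12/31 differ, p = 0.387, d = 0.544.
The smallest distance is between seq1 and seq3.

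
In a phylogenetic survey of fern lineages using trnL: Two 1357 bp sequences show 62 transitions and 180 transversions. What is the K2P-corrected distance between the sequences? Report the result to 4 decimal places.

P = 62/1357 ≈ 0.045689 and Q = 180/1357 ≈ 0.132646.
Under the Kimura two-parameter model, d = −½ ln(1 − 2P − Q) − ¼ ln(1 − 2Q).
1 − 2P − Q = 0.775976, giving −½ ln(0.775976) = 0.126817.
1 − 2Q = 0.734708, giving −¼ ln(0.734708) = 0.077071.
d = 0.126817 + 0.077071 = 0.203888.

0.2039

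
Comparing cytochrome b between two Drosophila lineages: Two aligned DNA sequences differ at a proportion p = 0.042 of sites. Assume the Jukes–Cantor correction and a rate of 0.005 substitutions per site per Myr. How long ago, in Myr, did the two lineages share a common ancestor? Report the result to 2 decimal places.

d = −(3/4) ln(1 − 4p/3) = −0.75 ln(1 − 0.056) = −0.75 ln(0.944)
  = −0.75 × (-0.057629) = 0.043222 substitutions/site.
Under a molecular clock d = 2μt, so t = d/(2μ) = 0.043222 / (2 × 0.005) = 4.32 Myr.

4.32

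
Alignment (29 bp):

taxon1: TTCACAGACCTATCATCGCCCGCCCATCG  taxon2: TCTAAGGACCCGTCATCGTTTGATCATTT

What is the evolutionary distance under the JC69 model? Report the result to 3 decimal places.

0.683

The sequences differ at 13 of 29 sites, so p = 13/29 ≈ 0.448276.
d = −(3/4) ln(1 − 4p/3) = −0.75 ln(1 − 0.597701) = −0.75 ln(0.402299)
  = −0.75 × (-0.910560) = 0.682920 substitutions/site.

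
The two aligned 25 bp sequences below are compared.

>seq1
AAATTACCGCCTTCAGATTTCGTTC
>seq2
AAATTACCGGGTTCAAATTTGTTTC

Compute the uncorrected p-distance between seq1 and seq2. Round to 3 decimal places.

0.200

The sequences differ at 5 of 25 positions (sites 10, 11, 16, 21, 22).
p = 5/25 = 0.200.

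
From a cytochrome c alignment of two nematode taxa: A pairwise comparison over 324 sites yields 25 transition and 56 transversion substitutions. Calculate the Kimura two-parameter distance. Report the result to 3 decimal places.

0.304

P = 25/324 ≈ 0.07716 and Q = 56/324 ≈ 0.17284.
Under the Kimura two-parameter model, d = −½ ln(1 − 2P − Q) − ¼ ln(1 − 2Q).
1 − 2P − Q = 0.67284, giving −½ ln(0.67284) = 0.198124.
1 − 2Q = 0.65432, giving −¼ ln(0.65432) = 0.106040.
d = 0.198124 + 0.106040 = 0.304164.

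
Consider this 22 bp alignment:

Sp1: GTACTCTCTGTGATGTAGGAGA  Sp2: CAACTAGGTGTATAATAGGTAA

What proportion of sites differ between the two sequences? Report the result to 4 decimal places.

The sequences differ at 11 of 22 positions.
p = 11/22 = 0.5000.

0.5000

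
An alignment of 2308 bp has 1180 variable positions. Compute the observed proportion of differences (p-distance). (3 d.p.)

0.511

p = 1180/2308 = 0.511265… ≈ 0.511 (to 3 d.p.).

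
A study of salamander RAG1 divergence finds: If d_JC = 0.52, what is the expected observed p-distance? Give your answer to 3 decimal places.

0.375

p = (3/4)(1 − e^(−4d/3)) = 0.75 × (1 − e^(-0.693333)) = 0.75 × (1 − 0.499907) = 0.375070.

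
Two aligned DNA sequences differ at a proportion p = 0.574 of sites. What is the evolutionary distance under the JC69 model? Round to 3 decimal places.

1.087

d = −(3/4) ln(1 − 4p/3) = −0.75 ln(1 − 0.765333) = −0.75 ln(0.234667)
  = −0.75 × (-1.449588) = 1.087191 substitutions/site.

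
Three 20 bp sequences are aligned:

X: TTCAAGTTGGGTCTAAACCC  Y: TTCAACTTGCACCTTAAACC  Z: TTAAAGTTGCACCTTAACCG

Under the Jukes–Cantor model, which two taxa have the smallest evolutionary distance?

X–Y: 6/20 differ, p = 0.300, d = 0.383.
X–Z: 6/20 differ, p = 0.300, d = 0.383.
Y–Z: 4/20 differ, p = 0.200, d = 0.233.
The smallest distance is between Y and Z.

Y and Z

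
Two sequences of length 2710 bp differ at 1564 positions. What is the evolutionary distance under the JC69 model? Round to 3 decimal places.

p = 1564/2710 ≈ 0.577122.
d = −(3/4) ln(1 − 4p/3) = −0.75 ln(1 − 0.769496) = −0.75 ln(0.230504)
  = −0.75 × (-1.467487) = 1.100615 substitutions/site.

1.101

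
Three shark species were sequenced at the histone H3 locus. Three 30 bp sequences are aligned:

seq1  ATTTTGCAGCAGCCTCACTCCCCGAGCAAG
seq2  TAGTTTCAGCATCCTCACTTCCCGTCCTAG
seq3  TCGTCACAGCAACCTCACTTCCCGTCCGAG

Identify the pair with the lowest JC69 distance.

seq2 and seq3

seq1–seq2: 9/30 differ, p = 0.300, d = 0.383.
seq1–seq3: 10/30 differ, p = 0.333, d = 0.441.
seq2–seq3: 5/30 differ, p = 0.167, d = 0.188.
The smallest distance is between seq2 and seq3.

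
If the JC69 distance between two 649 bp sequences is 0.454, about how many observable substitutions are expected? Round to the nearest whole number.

221

Invert JC69: p = (3/4)(1 − e^(−4d/3)) = 0.75 × (1 − e^(-0.605333)) = 0.75 × (1 − 0.545893) = 0.340580.
Expected differing sites = pL ≈ 0.340580 × 649 = 221.03642 ≈ 221.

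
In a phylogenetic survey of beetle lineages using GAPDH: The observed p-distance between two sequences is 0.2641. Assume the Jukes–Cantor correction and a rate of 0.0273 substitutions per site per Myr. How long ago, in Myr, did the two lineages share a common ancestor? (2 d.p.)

d = −(3/4) ln(1 − 4p/3) = −0.75 ln(1 − 0.352133) = −0.75 ln(0.647867)
  = −0.75 × (-0.434070) = 0.325553 substitutions/site.
Under a molecular clock d = 2μt, so t = d/(2μ) = 0.325553 / (2 × 0.0273) = 5.96 Myr.

5.96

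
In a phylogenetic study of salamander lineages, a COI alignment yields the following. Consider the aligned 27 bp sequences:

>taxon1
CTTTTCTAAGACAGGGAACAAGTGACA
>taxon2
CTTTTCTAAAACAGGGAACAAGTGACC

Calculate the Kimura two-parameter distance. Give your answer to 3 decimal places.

0.078

Of 27 sites, 1 differences are transitions and 1 are transversions, so P = 1/27 ≈ 0.037037 and Q = 1/27 ≈ 0.037037.
Under the Kimura two-parameter model, d = −½ ln(1 − 2P − Q) − ¼ ln(1 − 2Q).
1 − 2P − Q = 0.888889, giving −½ ln(0.888889) = 0.058891.
1 − 2Q = 0.925926, giving −¼ ln(0.925926) = 0.019240.
d = 0.058891 + 0.019240 = 0.078131.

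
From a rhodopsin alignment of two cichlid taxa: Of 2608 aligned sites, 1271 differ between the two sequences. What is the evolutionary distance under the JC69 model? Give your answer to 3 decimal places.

p = 1271/2608 ≈ 0.487347.
d = −(3/4) ln(1 − 4p/3) = −0.75 ln(1 − 0.649796) = −0.75 ln(0.350204)
  = −0.75 × (-1.049239) = 0.786929 substitutions/site.

0.787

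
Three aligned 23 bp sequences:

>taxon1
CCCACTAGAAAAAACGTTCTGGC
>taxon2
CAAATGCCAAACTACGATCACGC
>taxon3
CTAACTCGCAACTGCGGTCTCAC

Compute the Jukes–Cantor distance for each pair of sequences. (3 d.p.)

taxon1–taxon2: 11/23 sites differ → p ≈ 0.478261, d = −0.75 ln(1 − 0.637681) = 0.761423 ≈ 0.761.
taxon1–taxon3: 10/23 sites differ → p ≈ 0.434783, d = −0.75 ln(1 − 0.579711) = 0.650110 ≈ 0.650.
taxon2–taxon3: 9/23 sites differ → p ≈ 0.391304, d = −0.75 ln(1 − 0.521739) = 0.553199 ≈ 0.553.

d(taxon1,taxon2) = 0.761, d(taxon1,taxon3) = 0.650, d(taxon2,taxon3) = 0.553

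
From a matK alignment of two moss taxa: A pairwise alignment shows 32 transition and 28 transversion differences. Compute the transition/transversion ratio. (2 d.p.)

R = 32/28 = 1.142857… ≈ 1.14 (to 2 d.p.).

1.14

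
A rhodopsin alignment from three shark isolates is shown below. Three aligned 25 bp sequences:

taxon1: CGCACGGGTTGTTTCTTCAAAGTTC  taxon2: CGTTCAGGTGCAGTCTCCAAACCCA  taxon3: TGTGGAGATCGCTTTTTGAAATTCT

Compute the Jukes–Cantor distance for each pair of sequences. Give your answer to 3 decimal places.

d(taxon1,taxon2) = 0.766, d(taxon1,taxon3) = 0.886, d(taxon2,taxon3) = 1.030

taxon1–taxon2: 12/25 sites differ → p = 0.48, d = −0.75 ln(1 − 0.64) = 0.766238 ≈ 0.766.
taxon1–taxon3: 13/25 sites differ → p = 0.52, d = −0.75 ln(1 − 0.693333) = 0.886495 ≈ 0.886.
taxon2–taxon3: 14/25 sites differ → p = 0.56, d = −0.75 ln(1 − 0.746667) = 1.029788 ≈ 1.030.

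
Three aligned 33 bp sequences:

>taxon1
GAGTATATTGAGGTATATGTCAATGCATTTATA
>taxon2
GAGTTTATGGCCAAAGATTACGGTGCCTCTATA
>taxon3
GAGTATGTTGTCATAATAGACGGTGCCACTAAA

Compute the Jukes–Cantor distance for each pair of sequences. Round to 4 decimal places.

taxon1–taxon2: 13/33 sites differ → p ≈ 0.393939, d = −0.75 ln(1 − 0.525252) = 0.558728 ≈ 0.5587.
taxon1–taxon3: 14/33 sites differ → p ≈ 0.424242, d = −0.75 ln(1 − 0.565656) = 0.625439 ≈ 0.6254.
taxon2–taxon3: 11/33 sites differ → p ≈ 0.333333, d = −0.75 ln(1 − 0.444444) = 0.440839 ≈ 0.4408.

d(taxon1,taxon2) = 0.5587, d(taxon1,taxon3) = 0.6254, d(taxon2,taxon3) = 0.4408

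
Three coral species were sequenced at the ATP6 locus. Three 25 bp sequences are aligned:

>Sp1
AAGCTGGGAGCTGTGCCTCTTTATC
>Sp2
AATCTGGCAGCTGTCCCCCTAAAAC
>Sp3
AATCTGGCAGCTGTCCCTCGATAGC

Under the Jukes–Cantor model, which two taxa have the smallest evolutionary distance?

Sp1–Sp2: 7/25 differ, p = 0.280, d = 0.351.
Sp1–Sp3: 6/25 differ, p = 0.240, d = 0.289.
Sp2–Sp3: 4/25 differ, p = 0.160, d = 0.180.
The smallest distance is between Sp2 and Sp3.

Sp2 and Sp3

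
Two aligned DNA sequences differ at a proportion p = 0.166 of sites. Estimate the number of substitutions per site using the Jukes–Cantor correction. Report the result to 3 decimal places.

d = −(3/4) ln(1 − 4p/3) = −0.75 ln(1 − 0.221333) = −0.75 ln(0.778667)
  = −0.75 × (-0.250172) = 0.187629 substitutions/site.

0.188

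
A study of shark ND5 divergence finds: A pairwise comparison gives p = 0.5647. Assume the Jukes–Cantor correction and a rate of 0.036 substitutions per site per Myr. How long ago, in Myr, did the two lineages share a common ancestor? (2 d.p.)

14.56

d = −(3/4) ln(1 − 4p/3) = −0.75 ln(1 − 0.752933) = −0.75 ln(0.247067)
  = −0.75 × (-1.398096) = 1.048572 substitutions/site.
Under a molecular clock d = 2μt, so t = d/(2μ) = 1.048572 / (2 × 0.036) = 14.56 Myr.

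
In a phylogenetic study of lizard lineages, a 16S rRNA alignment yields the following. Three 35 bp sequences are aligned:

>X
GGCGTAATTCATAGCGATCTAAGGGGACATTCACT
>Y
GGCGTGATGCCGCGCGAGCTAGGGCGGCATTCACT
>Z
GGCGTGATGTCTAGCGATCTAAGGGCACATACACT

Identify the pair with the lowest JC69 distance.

X and Z

X–Y: 9/35 differ, p = 0.257, d = 0.315.
X–Z: 6/35 differ, p = 0.171, d = 0.195.
Y–Z: 9/35 differ, p = 0.257, d = 0.315.
The smallest distance is between X and Z.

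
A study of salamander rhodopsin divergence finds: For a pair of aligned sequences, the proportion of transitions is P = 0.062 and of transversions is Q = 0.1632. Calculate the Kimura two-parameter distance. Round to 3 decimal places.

0.268

Under the Kimura two-parameter model, d = −½ ln(1 − 2P − Q) − ¼ ln(1 − 2Q).
1 − 2P − Q = 0.7128, giving −½ ln(0.7128) = 0.169277.
1 − 2Q = 0.6736, giving −¼ ln(0.6736) = 0.098780.
d = 0.169277 + 0.098780 = 0.268057.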